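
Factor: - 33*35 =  -3^1*5^1*7^1*11^1 =- 1155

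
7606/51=149  +  7/51 = 149.14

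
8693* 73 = 634589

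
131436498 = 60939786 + 70496712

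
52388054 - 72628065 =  - 20240011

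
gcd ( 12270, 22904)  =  818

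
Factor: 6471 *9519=3^3*19^1 * 167^1*719^1 = 61597449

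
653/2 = 326 + 1/2 = 326.50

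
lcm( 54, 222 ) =1998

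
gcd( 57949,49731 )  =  1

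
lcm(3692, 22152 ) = 22152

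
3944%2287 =1657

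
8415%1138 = 449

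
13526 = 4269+9257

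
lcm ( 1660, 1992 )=9960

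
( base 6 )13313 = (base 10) 2061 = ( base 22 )45F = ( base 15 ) 926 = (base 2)100000001101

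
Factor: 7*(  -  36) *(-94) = 2^3*3^2*7^1*47^1= 23688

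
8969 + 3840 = 12809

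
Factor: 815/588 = 2^(-2 )*3^( - 1)*5^1*7^ (  -  2 )*163^1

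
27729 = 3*9243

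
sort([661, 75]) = [ 75 , 661 ]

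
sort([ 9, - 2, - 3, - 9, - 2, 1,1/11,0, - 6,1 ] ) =[ - 9, - 6 ,-3, - 2, - 2,0, 1/11, 1,1,9 ] 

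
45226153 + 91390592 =136616745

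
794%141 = 89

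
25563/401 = 63 + 300/401 = 63.75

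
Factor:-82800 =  - 2^4 * 3^2*5^2*23^1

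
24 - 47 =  - 23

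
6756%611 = 35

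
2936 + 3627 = 6563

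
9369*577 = 5405913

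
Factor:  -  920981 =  - 53^1*17377^1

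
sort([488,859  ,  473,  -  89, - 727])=[ - 727, -89,  473,488 , 859 ] 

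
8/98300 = 2/24575  =  0.00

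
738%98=52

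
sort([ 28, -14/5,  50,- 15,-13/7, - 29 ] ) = [- 29,- 15 , - 14/5, - 13/7,  28,50]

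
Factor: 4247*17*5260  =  379766740  =  2^2  *5^1*17^1*31^1 * 137^1*263^1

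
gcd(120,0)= 120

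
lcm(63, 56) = 504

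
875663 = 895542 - 19879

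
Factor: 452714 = 2^1 * 226357^1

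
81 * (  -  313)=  - 25353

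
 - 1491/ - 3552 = 497/1184 =0.42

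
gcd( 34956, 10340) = 4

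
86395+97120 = 183515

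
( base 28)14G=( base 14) 492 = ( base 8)1620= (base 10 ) 912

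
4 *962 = 3848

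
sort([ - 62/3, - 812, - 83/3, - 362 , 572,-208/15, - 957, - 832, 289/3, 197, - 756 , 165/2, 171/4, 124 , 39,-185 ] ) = [ - 957, - 832, - 812, - 756,- 362, -185, -83/3,  -  62/3, - 208/15, 39,  171/4,165/2,289/3,124,197,572] 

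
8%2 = 0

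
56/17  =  3 + 5/17 = 3.29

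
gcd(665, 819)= 7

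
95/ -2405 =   -  19/481 = -0.04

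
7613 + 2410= 10023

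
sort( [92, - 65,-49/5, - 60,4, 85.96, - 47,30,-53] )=[ - 65, - 60,-53,-47, - 49/5, 4,30, 85.96,92]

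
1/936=1/936= 0.00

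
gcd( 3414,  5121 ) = 1707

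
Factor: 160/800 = 5^( - 1) = 1/5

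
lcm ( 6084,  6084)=6084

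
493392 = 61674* 8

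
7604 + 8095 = 15699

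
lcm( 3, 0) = 0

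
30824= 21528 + 9296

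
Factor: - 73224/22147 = -2^3 * 3^4*113^1*22147^( - 1) 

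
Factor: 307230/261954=3^( - 4) * 5^1* 19^1=95/81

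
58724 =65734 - 7010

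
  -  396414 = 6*( - 66069) 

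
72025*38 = 2736950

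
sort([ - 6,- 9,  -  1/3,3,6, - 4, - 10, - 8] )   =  [ - 10, -9,-8 , - 6, - 4, - 1/3,3,6] 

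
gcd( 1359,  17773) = 1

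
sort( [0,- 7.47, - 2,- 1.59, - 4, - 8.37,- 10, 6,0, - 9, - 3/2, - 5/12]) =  [-10,-9, - 8.37 ,-7.47, - 4, - 2 , - 1.59, - 3/2, - 5/12,  0,  0, 6 ]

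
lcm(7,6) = 42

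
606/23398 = 303/11699 = 0.03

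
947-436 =511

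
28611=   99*289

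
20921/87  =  20921/87 = 240.47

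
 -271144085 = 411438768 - 682582853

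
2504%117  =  47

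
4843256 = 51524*94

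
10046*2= 20092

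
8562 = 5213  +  3349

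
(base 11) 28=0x1e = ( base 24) 16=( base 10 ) 30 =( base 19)1B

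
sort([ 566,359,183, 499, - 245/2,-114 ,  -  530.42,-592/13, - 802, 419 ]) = [-802, -530.42, - 245/2, - 114, - 592/13,183 , 359,  419,  499,566]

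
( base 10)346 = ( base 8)532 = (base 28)CA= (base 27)cm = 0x15a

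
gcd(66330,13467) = 201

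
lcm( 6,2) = 6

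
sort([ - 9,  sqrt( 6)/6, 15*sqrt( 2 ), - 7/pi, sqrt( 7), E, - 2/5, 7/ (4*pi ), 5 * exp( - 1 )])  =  [ - 9,-7/pi, - 2/5, sqrt( 6)/6,7/( 4*pi), 5 * exp( - 1 ), sqrt ( 7), E, 15*sqrt(2)]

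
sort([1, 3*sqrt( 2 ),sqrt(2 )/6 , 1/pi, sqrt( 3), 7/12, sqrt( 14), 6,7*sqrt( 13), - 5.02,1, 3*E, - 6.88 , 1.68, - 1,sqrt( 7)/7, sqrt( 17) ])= [- 6.88, - 5.02, - 1,  sqrt( 2) /6 , 1/pi, sqrt(7)/7, 7/12, 1 , 1 , 1.68, sqrt( 3),sqrt( 14 ), sqrt( 17) , 3*sqrt( 2), 6,3 * E,7*sqrt( 13)]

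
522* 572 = 298584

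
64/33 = 64/33 = 1.94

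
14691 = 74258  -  59567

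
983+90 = 1073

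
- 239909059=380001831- 619910890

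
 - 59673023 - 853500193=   -  913173216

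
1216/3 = 1216/3 = 405.33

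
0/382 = 0 = 0.00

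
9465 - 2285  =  7180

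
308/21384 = 7/486 = 0.01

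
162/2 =81=81.00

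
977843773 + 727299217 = 1705142990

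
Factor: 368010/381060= 2^( - 1 )*3^1*47^1*73^(- 1) = 141/146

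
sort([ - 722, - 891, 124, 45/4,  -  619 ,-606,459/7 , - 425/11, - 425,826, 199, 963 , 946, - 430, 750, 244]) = [ - 891, - 722, - 619, - 606, - 430, - 425, - 425/11,45/4, 459/7, 124, 199,244,  750, 826,946, 963]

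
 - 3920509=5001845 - 8922354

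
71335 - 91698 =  - 20363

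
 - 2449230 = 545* ( - 4494) 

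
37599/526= 37599/526   =  71.48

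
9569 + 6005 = 15574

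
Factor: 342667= 13^1*43^1*613^1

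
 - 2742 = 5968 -8710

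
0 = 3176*0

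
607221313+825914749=1433136062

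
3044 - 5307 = - 2263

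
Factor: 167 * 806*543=2^1*3^1*13^1*31^1*167^1*181^1 = 73088886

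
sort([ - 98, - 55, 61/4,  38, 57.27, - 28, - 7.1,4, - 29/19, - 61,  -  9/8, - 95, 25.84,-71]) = [ - 98,-95, - 71, - 61, - 55, - 28,-7.1, - 29/19, - 9/8, 4 , 61/4, 25.84,38,  57.27]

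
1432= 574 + 858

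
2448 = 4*612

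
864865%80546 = 59405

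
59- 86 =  - 27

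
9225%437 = 48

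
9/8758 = 9/8758= 0.00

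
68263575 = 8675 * 7869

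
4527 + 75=4602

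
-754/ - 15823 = 754/15823 = 0.05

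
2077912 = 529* 3928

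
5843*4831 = 28227533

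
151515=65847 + 85668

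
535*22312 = 11936920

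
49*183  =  8967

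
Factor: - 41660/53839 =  - 2^2*5^1 *17^(-1)*2083^1*3167^(-1) 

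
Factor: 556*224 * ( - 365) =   -  45458560 = - 2^7 * 5^1*7^1*73^1*139^1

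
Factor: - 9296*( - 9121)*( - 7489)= - 2^4 * 7^2*83^1*1303^1*7489^1 = -  634983443024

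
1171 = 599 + 572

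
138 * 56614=7812732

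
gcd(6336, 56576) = 64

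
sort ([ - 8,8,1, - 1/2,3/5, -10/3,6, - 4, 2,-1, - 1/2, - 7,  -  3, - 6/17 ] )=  [ - 8,-7, - 4,  -  10/3,-3, - 1, - 1/2 ,  -  1/2,-6/17,3/5,1,2, 6, 8 ]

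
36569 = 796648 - 760079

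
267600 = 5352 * 50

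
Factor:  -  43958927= - 181^1 * 242867^1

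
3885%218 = 179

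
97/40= 97/40 =2.42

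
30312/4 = 7578 = 7578.00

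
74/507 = 74/507  =  0.15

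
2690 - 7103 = -4413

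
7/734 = 7/734 =0.01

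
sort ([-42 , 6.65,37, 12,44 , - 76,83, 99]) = [ - 76,-42,6.65, 12,  37, 44, 83 , 99]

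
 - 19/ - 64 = 19/64 = 0.30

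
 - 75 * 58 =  - 4350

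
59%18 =5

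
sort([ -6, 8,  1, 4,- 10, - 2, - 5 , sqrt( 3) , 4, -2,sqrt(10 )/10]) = [ - 10, - 6, - 5 , - 2,-2, sqrt( 10)/10, 1, sqrt(3), 4, 4,  8 ] 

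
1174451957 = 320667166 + 853784791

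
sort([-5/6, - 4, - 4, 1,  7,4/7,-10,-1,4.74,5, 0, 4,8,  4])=[ - 10, - 4, - 4, - 1, - 5/6, 0 , 4/7, 1 , 4, 4,  4.74 , 5 , 7,8 ] 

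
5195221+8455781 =13651002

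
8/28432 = 1/3554 = 0.00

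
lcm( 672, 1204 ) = 28896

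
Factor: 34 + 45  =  79^1 = 79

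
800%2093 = 800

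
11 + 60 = 71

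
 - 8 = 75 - 83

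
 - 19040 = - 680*28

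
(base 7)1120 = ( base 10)406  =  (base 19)127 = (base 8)626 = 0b110010110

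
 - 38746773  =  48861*( - 793 )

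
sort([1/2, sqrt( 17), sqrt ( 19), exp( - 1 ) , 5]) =[exp( - 1), 1/2, sqrt(17), sqrt(19),5]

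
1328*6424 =8531072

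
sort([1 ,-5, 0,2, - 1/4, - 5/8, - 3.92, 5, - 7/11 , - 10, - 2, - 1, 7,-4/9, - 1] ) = [ - 10, - 5, - 3.92, - 2,-1,-1, - 7/11, - 5/8, - 4/9, - 1/4,0,1, 2, 5, 7] 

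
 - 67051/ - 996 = 67 + 319/996 = 67.32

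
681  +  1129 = 1810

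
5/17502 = 5/17502 = 0.00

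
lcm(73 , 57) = 4161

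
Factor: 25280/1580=2^4=16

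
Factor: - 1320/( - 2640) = 2^ ( - 1) = 1/2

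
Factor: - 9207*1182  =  - 2^1 * 3^4 * 11^1 *31^1 * 197^1 = - 10882674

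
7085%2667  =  1751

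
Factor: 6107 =31^1*197^1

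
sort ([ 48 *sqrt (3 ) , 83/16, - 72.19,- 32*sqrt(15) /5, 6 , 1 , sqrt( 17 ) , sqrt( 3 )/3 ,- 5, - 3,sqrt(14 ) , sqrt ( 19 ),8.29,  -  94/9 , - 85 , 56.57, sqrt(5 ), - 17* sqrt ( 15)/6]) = [ - 85,-72.19, - 32*sqrt(15 )/5 , - 17*sqrt( 15 )/6 , -94/9,-5 , - 3, sqrt( 3 )/3,1 , sqrt( 5 ), sqrt(14),  sqrt( 17), sqrt( 19 ),83/16,6,8.29,56.57,48* sqrt (3) ] 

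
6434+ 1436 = 7870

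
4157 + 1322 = 5479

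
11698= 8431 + 3267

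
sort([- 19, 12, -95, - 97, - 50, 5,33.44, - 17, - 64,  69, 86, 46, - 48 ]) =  [ - 97 ,-95,-64, -50,-48 , - 19, - 17,5, 12, 33.44, 46,69,86] 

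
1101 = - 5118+6219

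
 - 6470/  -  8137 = 6470/8137 = 0.80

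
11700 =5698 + 6002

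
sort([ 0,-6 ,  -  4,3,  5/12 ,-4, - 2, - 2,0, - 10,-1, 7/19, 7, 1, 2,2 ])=[  -  10, - 6,  -  4, - 4, - 2, - 2,-1,0, 0, 7/19, 5/12, 1,2, 2, 3,7 ] 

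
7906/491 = 7906/491=16.10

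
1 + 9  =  10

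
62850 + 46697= 109547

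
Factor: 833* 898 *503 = 376261102 = 2^1*7^2*17^1*449^1*503^1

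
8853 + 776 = 9629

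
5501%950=751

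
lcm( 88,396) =792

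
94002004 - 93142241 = 859763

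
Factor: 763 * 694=529522 = 2^1 * 7^1 * 109^1*347^1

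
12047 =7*1721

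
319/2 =319/2 = 159.50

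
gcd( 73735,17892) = 1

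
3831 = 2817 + 1014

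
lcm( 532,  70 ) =2660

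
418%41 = 8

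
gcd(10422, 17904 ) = 6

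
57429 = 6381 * 9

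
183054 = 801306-618252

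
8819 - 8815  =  4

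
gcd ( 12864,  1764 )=12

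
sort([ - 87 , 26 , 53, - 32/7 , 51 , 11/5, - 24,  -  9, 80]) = [  -  87,- 24 ,-9,-32/7, 11/5, 26,51,53, 80 ] 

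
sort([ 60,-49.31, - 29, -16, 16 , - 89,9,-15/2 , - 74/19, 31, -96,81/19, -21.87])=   [ - 96, - 89, - 49.31,-29, - 21.87,-16, - 15/2, - 74/19,  81/19,9, 16,31, 60] 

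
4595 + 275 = 4870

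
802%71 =21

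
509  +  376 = 885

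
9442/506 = 18 + 167/253 = 18.66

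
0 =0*3081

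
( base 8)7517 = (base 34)3d9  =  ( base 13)1A26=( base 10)3919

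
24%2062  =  24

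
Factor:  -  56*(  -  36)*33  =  66528 = 2^5 *3^3*7^1*11^1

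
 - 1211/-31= 39 + 2/31 = 39.06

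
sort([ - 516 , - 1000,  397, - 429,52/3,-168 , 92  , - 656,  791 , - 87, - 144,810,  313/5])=[ - 1000, - 656, - 516, - 429,-168, - 144, - 87,52/3,313/5,  92,397 , 791 , 810]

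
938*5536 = 5192768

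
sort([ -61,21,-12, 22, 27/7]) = [ - 61,-12 , 27/7, 21, 22]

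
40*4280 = 171200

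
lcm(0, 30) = 0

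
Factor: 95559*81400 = 2^3 * 3^1*5^2*11^1*37^1*53^1*601^1 = 7778502600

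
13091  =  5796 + 7295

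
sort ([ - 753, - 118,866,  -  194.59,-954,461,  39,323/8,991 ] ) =[ - 954,  -  753, - 194.59,-118, 39,323/8, 461, 866, 991]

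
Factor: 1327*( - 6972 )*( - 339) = 2^2* 3^2*7^1*83^1* 113^1*1327^1=3136375116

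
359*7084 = 2543156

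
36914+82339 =119253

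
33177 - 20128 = 13049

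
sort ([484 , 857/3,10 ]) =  [10 , 857/3, 484] 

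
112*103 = 11536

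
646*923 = 596258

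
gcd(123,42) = 3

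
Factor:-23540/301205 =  - 44/563 = -2^2*11^1*563^(-1) 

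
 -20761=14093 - 34854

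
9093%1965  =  1233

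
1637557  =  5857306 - 4219749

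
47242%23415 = 412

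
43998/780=56 + 53/130 = 56.41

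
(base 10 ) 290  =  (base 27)ak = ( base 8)442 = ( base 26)b4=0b100100010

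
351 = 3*117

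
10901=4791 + 6110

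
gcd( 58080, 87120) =29040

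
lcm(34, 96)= 1632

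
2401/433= 5 + 236/433= 5.55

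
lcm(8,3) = 24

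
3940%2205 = 1735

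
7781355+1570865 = 9352220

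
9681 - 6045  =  3636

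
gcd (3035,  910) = 5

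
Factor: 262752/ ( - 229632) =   -  2^( - 3)*7^1 * 13^( - 1)*17^1 = -119/104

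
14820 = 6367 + 8453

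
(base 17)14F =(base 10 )372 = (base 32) bk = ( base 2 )101110100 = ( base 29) CO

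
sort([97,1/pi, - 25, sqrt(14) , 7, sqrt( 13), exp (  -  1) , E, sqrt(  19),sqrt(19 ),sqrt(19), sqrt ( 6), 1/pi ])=[ - 25 , 1/pi, 1/pi,exp( - 1), sqrt(6 ), E, sqrt( 13 ), sqrt(14) , sqrt( 19),sqrt (19),sqrt( 19 ), 7,  97] 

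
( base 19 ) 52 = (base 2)1100001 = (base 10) 97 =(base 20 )4H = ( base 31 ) 34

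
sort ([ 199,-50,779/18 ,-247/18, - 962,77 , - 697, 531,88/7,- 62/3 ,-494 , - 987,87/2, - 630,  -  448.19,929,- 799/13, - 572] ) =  [ - 987, - 962, - 697,-630, - 572, - 494,-448.19, - 799/13,-50, -62/3, -247/18,88/7,  779/18,87/2 , 77, 199,  531, 929 ] 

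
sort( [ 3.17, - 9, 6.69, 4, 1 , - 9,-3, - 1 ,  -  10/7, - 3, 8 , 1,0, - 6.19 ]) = [ - 9,-9, - 6.19,-3, - 3, - 10/7, - 1,0,1, 1,3.17,4,6.69, 8 ]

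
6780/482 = 3390/241=14.07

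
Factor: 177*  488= 86376= 2^3*3^1*59^1*61^1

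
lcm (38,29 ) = 1102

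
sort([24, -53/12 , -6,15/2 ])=[-6, - 53/12,15/2,24 ]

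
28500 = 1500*19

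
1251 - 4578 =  - 3327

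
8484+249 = 8733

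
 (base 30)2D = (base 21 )3A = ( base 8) 111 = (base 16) 49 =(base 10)73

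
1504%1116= 388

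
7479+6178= 13657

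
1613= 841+772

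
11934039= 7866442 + 4067597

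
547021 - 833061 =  - 286040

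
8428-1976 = 6452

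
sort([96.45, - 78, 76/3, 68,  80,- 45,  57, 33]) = [ -78,- 45, 76/3, 33, 57,  68, 80 , 96.45]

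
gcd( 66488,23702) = 2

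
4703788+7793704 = 12497492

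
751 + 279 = 1030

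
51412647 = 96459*533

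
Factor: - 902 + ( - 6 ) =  - 2^2*227^1 = - 908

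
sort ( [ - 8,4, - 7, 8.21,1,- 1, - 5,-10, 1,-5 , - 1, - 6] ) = [ - 10, - 8,-7, - 6 , - 5, - 5, - 1, - 1,1, 1,  4,8.21] 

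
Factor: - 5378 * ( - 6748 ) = 36290744 = 2^3*7^1*241^1*2689^1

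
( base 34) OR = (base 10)843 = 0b1101001011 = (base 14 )443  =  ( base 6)3523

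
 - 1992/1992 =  - 1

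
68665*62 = 4257230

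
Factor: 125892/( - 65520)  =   - 269/140 = - 2^(-2 )*5^(-1)*7^( - 1)*269^1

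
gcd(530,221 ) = 1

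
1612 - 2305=-693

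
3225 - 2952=273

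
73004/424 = 18251/106  =  172.18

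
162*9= 1458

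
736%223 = 67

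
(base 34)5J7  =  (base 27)8M7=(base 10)6433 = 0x1921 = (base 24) B41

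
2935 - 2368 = 567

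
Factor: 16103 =16103^1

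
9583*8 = 76664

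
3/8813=3/8813 = 0.00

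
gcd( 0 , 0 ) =0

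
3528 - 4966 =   -  1438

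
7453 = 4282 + 3171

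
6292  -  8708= - 2416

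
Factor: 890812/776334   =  2^1*3^ ( - 1)*269^( - 1 )*463^1  =  926/807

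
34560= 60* 576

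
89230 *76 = 6781480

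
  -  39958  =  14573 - 54531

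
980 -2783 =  - 1803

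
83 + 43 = 126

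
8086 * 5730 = 46332780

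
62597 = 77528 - 14931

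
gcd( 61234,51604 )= 2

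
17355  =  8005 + 9350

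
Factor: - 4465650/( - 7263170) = 3^1 * 5^1*7^1*23^(  -  2 )*1373^( - 1 )*4253^1 = 446565/726317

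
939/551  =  1 + 388/551 = 1.70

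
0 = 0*202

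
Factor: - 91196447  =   - 19^1* 67^1*71^1*1009^1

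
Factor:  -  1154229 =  - 3^1*29^1* 13267^1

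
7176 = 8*897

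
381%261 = 120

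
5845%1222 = 957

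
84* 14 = 1176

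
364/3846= 182/1923 = 0.09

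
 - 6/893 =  - 6/893 = - 0.01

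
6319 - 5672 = 647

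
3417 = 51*67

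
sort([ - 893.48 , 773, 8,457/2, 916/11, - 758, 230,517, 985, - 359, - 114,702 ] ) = [-893.48, - 758 , - 359,  -  114,8,916/11,457/2,230, 517,702,773 , 985]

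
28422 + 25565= 53987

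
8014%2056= 1846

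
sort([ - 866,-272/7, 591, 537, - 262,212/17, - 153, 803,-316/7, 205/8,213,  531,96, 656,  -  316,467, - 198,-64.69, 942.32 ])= [ - 866,-316 , -262,- 198, - 153  , - 64.69, - 316/7 ,-272/7,  212/17, 205/8, 96,213,467, 531, 537, 591, 656, 803, 942.32 ] 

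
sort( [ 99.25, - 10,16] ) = [ - 10, 16, 99.25 ] 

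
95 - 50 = 45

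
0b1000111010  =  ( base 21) 163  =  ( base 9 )703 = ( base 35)ga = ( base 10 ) 570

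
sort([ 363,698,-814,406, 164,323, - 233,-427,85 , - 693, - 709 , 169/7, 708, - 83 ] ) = [ -814, - 709, - 693, - 427, - 233 , - 83,169/7,85 , 164,323, 363,406, 698, 708 ] 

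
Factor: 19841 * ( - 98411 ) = -1952572651=-  19841^1 * 98411^1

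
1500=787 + 713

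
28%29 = 28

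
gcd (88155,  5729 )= 1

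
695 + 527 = 1222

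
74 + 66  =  140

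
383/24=383/24 = 15.96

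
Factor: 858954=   2^1*3^1*143159^1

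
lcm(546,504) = 6552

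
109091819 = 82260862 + 26830957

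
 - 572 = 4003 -4575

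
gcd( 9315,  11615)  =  115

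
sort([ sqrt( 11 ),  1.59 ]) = [ 1.59 , sqrt(11 )]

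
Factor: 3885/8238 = 2^( - 1) * 5^1* 7^1*37^1*1373^( - 1) =1295/2746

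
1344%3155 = 1344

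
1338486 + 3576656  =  4915142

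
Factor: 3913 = 7^1*13^1*43^1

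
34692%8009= 2656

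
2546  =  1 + 2545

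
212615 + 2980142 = 3192757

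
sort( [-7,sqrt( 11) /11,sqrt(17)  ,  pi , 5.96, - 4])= [ - 7, - 4,sqrt(11 )/11, pi, sqrt( 17), 5.96]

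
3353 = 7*479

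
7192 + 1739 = 8931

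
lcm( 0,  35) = 0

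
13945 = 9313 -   -  4632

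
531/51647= 531/51647 = 0.01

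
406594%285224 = 121370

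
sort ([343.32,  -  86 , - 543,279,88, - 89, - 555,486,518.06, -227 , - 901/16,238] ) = [ - 555, - 543 , - 227,  -  89,-86, - 901/16, 88,  238,279,343.32,486,518.06 ] 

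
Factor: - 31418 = - 2^1*23^1*683^1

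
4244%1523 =1198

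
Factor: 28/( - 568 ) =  - 7/142= - 2^( - 1 )*7^1*71^( - 1 ) 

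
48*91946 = 4413408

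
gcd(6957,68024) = 773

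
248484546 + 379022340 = 627506886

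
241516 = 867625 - 626109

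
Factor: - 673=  - 673^1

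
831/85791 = 277/28597 = 0.01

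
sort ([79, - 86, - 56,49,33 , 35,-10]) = [  -  86, - 56 ,  -  10 , 33, 35, 49,79]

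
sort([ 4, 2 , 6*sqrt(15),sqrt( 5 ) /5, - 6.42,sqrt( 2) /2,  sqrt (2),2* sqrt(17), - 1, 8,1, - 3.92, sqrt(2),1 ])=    [ - 6.42, - 3.92, - 1,  sqrt( 5)/5,sqrt(2)/2,  1,1,sqrt( 2),sqrt( 2),  2,4,8,2*sqrt(17 ),6*sqrt( 15 ) ]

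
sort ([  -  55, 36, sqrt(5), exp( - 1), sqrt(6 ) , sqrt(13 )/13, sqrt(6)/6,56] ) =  [ - 55, sqrt( 13 )/13, exp( - 1), sqrt(6) /6,sqrt(5 ),sqrt(6),  36, 56] 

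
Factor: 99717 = 3^1*43^1*773^1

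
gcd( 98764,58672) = 4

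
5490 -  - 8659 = 14149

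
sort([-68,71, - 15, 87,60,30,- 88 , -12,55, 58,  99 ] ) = [-88,-68, - 15, - 12,30, 55,58,60,71,87,99]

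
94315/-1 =  -  94315+0/1 = - 94315.00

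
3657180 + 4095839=7753019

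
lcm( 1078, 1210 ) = 59290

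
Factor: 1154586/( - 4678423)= -2^1*3^1*439^( - 1 ) * 10657^( - 1)*192431^1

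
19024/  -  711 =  - 19024/711 = -26.76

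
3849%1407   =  1035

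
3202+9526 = 12728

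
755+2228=2983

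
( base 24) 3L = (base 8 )135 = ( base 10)93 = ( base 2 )1011101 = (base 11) 85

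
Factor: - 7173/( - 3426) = 2391/1142= 2^ ( - 1 )*3^1 * 571^(-1)*797^1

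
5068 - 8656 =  - 3588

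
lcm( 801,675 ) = 60075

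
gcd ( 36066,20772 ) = 6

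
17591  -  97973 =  - 80382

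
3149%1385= 379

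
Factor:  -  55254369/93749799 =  - 11^( - 1)*13^ ( - 1)*17^1 * 31^1* 34949^1*218531^(- 1)  =  - 18418123/31249933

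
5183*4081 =21151823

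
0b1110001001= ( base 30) 105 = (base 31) T6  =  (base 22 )1j3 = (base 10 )905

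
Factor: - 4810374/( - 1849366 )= 2405187/924683 = 3^3*229^1*389^1*924683^(- 1 ) 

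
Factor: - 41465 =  - 5^1*8293^1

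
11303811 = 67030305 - 55726494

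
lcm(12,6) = 12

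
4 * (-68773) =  - 275092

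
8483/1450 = 8483/1450 = 5.85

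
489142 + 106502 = 595644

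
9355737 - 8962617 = 393120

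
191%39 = 35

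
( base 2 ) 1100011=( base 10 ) 99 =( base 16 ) 63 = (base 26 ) 3l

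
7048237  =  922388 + 6125849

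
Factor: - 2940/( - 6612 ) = 245/551 = 5^1 * 7^2 * 19^ ( - 1) * 29^(-1 )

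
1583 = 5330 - 3747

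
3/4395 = 1/1465=0.00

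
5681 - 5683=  - 2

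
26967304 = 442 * 61012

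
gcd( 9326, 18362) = 2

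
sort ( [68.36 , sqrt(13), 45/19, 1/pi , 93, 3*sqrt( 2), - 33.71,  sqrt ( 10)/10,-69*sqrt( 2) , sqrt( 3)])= [-69*sqrt ( 2), - 33.71, sqrt( 10)/10,1/pi,sqrt(3),45/19,  sqrt(13 ), 3*sqrt (2),68.36,  93] 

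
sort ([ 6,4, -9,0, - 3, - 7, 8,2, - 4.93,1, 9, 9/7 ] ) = [ - 9,-7,  -  4.93, - 3, 0, 1,9/7, 2, 4, 6, 8, 9] 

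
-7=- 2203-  - 2196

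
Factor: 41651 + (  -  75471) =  - 2^2 *5^1*19^1*89^1 =- 33820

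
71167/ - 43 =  - 1656 + 41/43=- 1655.05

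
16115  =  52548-36433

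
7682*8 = 61456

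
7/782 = 7/782 = 0.01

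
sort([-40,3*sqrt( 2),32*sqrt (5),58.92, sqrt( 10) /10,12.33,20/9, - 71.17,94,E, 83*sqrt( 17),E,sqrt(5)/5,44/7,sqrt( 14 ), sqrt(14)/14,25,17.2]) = [-71.17, - 40, sqrt( 14)/14,sqrt(10) /10, sqrt ( 5)/5,20/9,E,E,sqrt(14 ) , 3*sqrt(2 ) , 44/7,12.33,17.2,25,58.92,32*sqrt( 5 ), 94,  83 *sqrt( 17) ] 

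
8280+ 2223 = 10503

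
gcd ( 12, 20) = 4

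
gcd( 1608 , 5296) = 8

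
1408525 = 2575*547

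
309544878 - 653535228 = -343990350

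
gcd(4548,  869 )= 1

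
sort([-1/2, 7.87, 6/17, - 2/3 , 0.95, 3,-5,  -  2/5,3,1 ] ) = [ - 5, - 2/3, - 1/2, - 2/5, 6/17, 0.95,  1,3,3,7.87]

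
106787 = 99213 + 7574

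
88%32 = 24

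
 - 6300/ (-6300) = 1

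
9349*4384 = 40986016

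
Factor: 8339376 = 2^4*3^1*71^1*2447^1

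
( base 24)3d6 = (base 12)1226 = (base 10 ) 2046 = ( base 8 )3776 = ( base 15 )916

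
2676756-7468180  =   - 4791424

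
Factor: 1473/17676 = 2^( - 2)*3^(  -  1) = 1/12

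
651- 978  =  -327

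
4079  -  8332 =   -  4253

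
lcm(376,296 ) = 13912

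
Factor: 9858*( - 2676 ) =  - 26380008 = - 2^3*3^2* 31^1*53^1 * 223^1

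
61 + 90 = 151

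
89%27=8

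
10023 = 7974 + 2049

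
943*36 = 33948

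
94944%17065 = 9619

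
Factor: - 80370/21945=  -282/77 = - 2^1*3^1*7^( -1 )*11^ (  -  1) *47^1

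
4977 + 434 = 5411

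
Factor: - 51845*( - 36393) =1886795085 =3^1*5^1*7^1 *1733^1*10369^1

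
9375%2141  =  811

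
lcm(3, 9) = 9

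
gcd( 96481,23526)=1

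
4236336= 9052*468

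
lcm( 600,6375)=51000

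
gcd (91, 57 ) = 1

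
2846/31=91 + 25/31 =91.81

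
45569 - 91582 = -46013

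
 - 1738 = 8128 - 9866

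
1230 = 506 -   -  724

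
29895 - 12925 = 16970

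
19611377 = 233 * 84169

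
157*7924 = 1244068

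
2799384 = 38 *73668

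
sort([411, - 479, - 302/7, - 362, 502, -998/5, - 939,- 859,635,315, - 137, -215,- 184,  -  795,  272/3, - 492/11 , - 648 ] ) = [-939,-859 , - 795,-648, - 479, - 362, - 215, - 998/5, - 184, - 137, - 492/11,  -  302/7, 272/3, 315, 411, 502, 635 ] 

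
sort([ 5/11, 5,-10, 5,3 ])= [-10,5/11,  3,5,  5 ] 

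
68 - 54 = 14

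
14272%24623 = 14272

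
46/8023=46/8023  =  0.01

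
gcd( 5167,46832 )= 1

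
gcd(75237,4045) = 809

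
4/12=1/3 = 0.33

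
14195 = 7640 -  - 6555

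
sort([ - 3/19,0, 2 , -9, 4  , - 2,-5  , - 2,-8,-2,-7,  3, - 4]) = [ -9,-8, - 7, - 5, - 4, - 2 ,  -  2, - 2, - 3/19, 0,  2, 3,  4 ]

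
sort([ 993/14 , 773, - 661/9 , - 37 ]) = [ - 661/9, - 37, 993/14,773]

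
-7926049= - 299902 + -7626147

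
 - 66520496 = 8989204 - 75509700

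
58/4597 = 58/4597 = 0.01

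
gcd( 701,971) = 1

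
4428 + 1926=6354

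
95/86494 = 95/86494 = 0.00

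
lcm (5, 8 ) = 40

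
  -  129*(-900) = 116100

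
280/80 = 7/2=3.50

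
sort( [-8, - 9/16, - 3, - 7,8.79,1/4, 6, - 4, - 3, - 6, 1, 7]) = [ - 8, - 7, - 6, - 4, - 3, - 3,-9/16,1/4,1, 6,  7,8.79] 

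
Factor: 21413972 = 2^2*37^1*41^1*  3529^1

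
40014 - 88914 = -48900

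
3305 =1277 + 2028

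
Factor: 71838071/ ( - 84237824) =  - 2^(  -  9) * 11^( -1)*103^1 *14957^( - 1 ) *697457^1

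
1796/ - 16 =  - 449/4 = - 112.25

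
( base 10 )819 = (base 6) 3443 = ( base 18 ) 299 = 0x333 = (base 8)1463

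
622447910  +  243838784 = 866286694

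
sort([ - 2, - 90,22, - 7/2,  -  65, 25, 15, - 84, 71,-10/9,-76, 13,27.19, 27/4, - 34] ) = [ - 90, - 84, - 76, - 65 , - 34, - 7/2 , - 2, - 10/9,  27/4,  13, 15, 22 , 25 , 27.19, 71] 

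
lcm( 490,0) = 0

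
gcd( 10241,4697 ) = 77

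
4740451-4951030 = -210579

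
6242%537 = 335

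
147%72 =3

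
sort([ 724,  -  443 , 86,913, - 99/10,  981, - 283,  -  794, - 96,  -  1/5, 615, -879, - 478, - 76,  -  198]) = [ - 879, - 794, - 478,  -  443,- 283,-198,- 96, - 76, - 99/10, - 1/5, 86, 615, 724,913, 981] 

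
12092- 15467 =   -  3375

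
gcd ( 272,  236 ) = 4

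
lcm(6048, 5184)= 36288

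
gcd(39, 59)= 1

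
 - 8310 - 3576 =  - 11886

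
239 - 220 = 19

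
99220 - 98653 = 567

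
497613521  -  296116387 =201497134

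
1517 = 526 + 991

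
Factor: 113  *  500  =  56500 = 2^2 * 5^3* 113^1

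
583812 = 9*64868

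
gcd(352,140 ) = 4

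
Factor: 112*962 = 107744= 2^5*7^1*13^1*37^1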